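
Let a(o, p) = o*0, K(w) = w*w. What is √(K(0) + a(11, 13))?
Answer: 0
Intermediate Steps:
K(w) = w²
a(o, p) = 0
√(K(0) + a(11, 13)) = √(0² + 0) = √(0 + 0) = √0 = 0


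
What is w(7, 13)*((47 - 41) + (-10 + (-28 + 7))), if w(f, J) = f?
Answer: -175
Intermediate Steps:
w(7, 13)*((47 - 41) + (-10 + (-28 + 7))) = 7*((47 - 41) + (-10 + (-28 + 7))) = 7*(6 + (-10 - 21)) = 7*(6 - 31) = 7*(-25) = -175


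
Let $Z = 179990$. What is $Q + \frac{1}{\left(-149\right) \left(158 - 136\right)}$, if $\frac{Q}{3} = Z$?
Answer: $\frac{1770021659}{3278} \approx 5.3997 \cdot 10^{5}$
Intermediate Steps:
$Q = 539970$ ($Q = 3 \cdot 179990 = 539970$)
$Q + \frac{1}{\left(-149\right) \left(158 - 136\right)} = 539970 + \frac{1}{\left(-149\right) \left(158 - 136\right)} = 539970 + \frac{1}{\left(-149\right) 22} = 539970 + \frac{1}{-3278} = 539970 - \frac{1}{3278} = \frac{1770021659}{3278}$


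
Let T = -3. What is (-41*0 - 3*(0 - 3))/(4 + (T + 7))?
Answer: 9/8 ≈ 1.1250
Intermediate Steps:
(-41*0 - 3*(0 - 3))/(4 + (T + 7)) = (-41*0 - 3*(0 - 3))/(4 + (-3 + 7)) = (0 - 3*(-3))/(4 + 4) = (0 - 1*(-9))/8 = (0 + 9)*(1/8) = 9*(1/8) = 9/8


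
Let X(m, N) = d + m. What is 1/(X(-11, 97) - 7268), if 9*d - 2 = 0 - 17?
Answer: -3/21842 ≈ -0.00013735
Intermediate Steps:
d = -5/3 (d = 2/9 + (0 - 17)/9 = 2/9 + (⅑)*(-17) = 2/9 - 17/9 = -5/3 ≈ -1.6667)
X(m, N) = -5/3 + m
1/(X(-11, 97) - 7268) = 1/((-5/3 - 11) - 7268) = 1/(-38/3 - 7268) = 1/(-21842/3) = -3/21842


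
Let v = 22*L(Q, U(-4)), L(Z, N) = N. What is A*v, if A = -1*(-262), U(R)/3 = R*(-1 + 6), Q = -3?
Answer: -345840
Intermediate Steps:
U(R) = 15*R (U(R) = 3*(R*(-1 + 6)) = 3*(R*5) = 3*(5*R) = 15*R)
A = 262
v = -1320 (v = 22*(15*(-4)) = 22*(-60) = -1320)
A*v = 262*(-1320) = -345840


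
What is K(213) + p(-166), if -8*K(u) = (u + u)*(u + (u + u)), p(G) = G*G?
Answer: -25883/4 ≈ -6470.8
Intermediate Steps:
p(G) = G²
K(u) = -3*u²/4 (K(u) = -(u + u)*(u + (u + u))/8 = -2*u*(u + 2*u)/8 = -2*u*3*u/8 = -3*u²/4)
K(213) + p(-166) = -¾*213² + (-166)² = -¾*45369 + 27556 = -136107/4 + 27556 = -25883/4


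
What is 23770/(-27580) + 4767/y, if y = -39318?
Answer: -8883856/9036587 ≈ -0.98310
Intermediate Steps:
23770/(-27580) + 4767/y = 23770/(-27580) + 4767/(-39318) = 23770*(-1/27580) + 4767*(-1/39318) = -2377/2758 - 1589/13106 = -8883856/9036587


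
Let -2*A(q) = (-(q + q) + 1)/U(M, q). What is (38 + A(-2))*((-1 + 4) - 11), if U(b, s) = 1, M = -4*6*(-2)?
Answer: -284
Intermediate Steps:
M = 48 (M = -24*(-2) = 48)
A(q) = -½ + q (A(q) = -(-(q + q) + 1)/(2*1) = -(-2*q + 1)/2 = -(1 - 2*q)/2 = -½ + q)
(38 + A(-2))*((-1 + 4) - 11) = (38 + (-½ - 2))*((-1 + 4) - 11) = (38 - 5/2)*(3 - 11) = (71/2)*(-8) = -284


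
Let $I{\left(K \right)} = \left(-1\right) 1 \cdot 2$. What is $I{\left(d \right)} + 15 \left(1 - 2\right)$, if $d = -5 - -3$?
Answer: $-17$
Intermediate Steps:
$d = -2$ ($d = -5 + 3 = -2$)
$I{\left(K \right)} = -2$ ($I{\left(K \right)} = \left(-1\right) 2 = -2$)
$I{\left(d \right)} + 15 \left(1 - 2\right) = -2 + 15 \left(1 - 2\right) = -2 + 15 \left(-1\right) = -2 - 15 = -17$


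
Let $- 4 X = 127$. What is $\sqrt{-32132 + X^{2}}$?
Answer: $\frac{i \sqrt{497983}}{4} \approx 176.42 i$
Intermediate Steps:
$X = - \frac{127}{4}$ ($X = \left(- \frac{1}{4}\right) 127 = - \frac{127}{4} \approx -31.75$)
$\sqrt{-32132 + X^{2}} = \sqrt{-32132 + \left(- \frac{127}{4}\right)^{2}} = \sqrt{-32132 + \frac{16129}{16}} = \sqrt{- \frac{497983}{16}} = \frac{i \sqrt{497983}}{4}$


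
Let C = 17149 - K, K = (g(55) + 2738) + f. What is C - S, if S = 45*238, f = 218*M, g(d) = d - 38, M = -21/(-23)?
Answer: 80154/23 ≈ 3485.0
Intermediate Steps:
M = 21/23 (M = -21*(-1/23) = 21/23 ≈ 0.91304)
g(d) = -38 + d
f = 4578/23 (f = 218*(21/23) = 4578/23 ≈ 199.04)
K = 67943/23 (K = ((-38 + 55) + 2738) + 4578/23 = (17 + 2738) + 4578/23 = 2755 + 4578/23 = 67943/23 ≈ 2954.0)
C = 326484/23 (C = 17149 - 1*67943/23 = 17149 - 67943/23 = 326484/23 ≈ 14195.)
S = 10710
C - S = 326484/23 - 1*10710 = 326484/23 - 10710 = 80154/23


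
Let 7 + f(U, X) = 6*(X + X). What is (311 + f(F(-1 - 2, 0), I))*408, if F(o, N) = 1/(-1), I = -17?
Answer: 40800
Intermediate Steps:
F(o, N) = -1
f(U, X) = -7 + 12*X (f(U, X) = -7 + 6*(X + X) = -7 + 6*(2*X) = -7 + 12*X)
(311 + f(F(-1 - 2, 0), I))*408 = (311 + (-7 + 12*(-17)))*408 = (311 + (-7 - 204))*408 = (311 - 211)*408 = 100*408 = 40800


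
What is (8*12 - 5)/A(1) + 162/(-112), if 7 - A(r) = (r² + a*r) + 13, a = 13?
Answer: -1679/280 ≈ -5.9964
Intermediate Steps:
A(r) = -6 - r² - 13*r (A(r) = 7 - ((r² + 13*r) + 13) = 7 - (13 + r² + 13*r) = 7 + (-13 - r² - 13*r) = -6 - r² - 13*r)
(8*12 - 5)/A(1) + 162/(-112) = (8*12 - 5)/(-6 - 1*1² - 13*1) + 162/(-112) = (96 - 5)/(-6 - 1*1 - 13) + 162*(-1/112) = 91/(-6 - 1 - 13) - 81/56 = 91/(-20) - 81/56 = 91*(-1/20) - 81/56 = -91/20 - 81/56 = -1679/280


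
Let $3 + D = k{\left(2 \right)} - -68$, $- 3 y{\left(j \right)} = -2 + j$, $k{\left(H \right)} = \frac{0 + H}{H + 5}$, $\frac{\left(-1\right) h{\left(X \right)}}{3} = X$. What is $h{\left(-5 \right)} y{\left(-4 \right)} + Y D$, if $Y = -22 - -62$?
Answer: $\frac{18490}{7} \approx 2641.4$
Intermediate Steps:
$h{\left(X \right)} = - 3 X$
$k{\left(H \right)} = \frac{H}{5 + H}$
$y{\left(j \right)} = \frac{2}{3} - \frac{j}{3}$ ($y{\left(j \right)} = - \frac{-2 + j}{3} = \frac{2}{3} - \frac{j}{3}$)
$D = \frac{457}{7}$ ($D = -3 + \left(\frac{2}{5 + 2} - -68\right) = -3 + \left(\frac{2}{7} + 68\right) = -3 + \frac{478}{7} = \frac{457}{7} \approx 65.286$)
$Y = 40$ ($Y = -22 + 62 = 40$)
$h{\left(-5 \right)} y{\left(-4 \right)} + Y D = \left(-3\right) \left(-5\right) \left(\frac{2}{3} - - \frac{4}{3}\right) + 40 \cdot \frac{457}{7} = 15 \left(\frac{2}{3} + \frac{4}{3}\right) + \frac{18280}{7} = 15 \cdot 2 + \frac{18280}{7} = 30 + \frac{18280}{7} = \frac{18490}{7}$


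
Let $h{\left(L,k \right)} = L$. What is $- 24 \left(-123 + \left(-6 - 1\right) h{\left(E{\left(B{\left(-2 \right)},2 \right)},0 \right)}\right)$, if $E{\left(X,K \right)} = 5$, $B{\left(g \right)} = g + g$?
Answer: $3792$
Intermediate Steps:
$B{\left(g \right)} = 2 g$
$- 24 \left(-123 + \left(-6 - 1\right) h{\left(E{\left(B{\left(-2 \right)},2 \right)},0 \right)}\right) = - 24 \left(-123 + \left(-6 - 1\right) 5\right) = - 24 \left(-123 - 35\right) = \left(-24\right) \left(-158\right) = 3792$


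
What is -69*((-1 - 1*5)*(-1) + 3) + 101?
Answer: -520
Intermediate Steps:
-69*((-1 - 1*5)*(-1) + 3) + 101 = -69*((-1 - 5)*(-1) + 3) + 101 = -69*(-6*(-1) + 3) + 101 = -69*(6 + 3) + 101 = -69*9 + 101 = -621 + 101 = -520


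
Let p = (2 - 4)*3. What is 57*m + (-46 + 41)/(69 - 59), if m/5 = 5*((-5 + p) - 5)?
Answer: -45601/2 ≈ -22801.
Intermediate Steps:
p = -6 (p = -2*3 = -6)
m = -400 (m = 5*(5*((-5 - 6) - 5)) = 5*(5*(-11 - 5)) = 5*(5*(-16)) = 5*(-80) = -400)
57*m + (-46 + 41)/(69 - 59) = 57*(-400) + (-46 + 41)/(69 - 59) = -22800 - 5/10 = -22800 - 5*⅒ = -22800 - ½ = -45601/2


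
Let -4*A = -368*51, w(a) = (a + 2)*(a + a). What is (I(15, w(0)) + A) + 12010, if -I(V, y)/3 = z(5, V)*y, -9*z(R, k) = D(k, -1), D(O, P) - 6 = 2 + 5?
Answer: 16702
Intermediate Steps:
D(O, P) = 13 (D(O, P) = 6 + (2 + 5) = 6 + 7 = 13)
z(R, k) = -13/9 (z(R, k) = -1/9*13 = -13/9)
w(a) = 2*a*(2 + a) (w(a) = (2 + a)*(2*a) = 2*a*(2 + a))
A = 4692 (A = -(-92)*51 = -1/4*(-18768) = 4692)
I(V, y) = 13*y/3 (I(V, y) = -(-13)*y/3 = 13*y/3)
(I(15, w(0)) + A) + 12010 = (13*(2*0*(2 + 0))/3 + 4692) + 12010 = (13*(2*0*2)/3 + 4692) + 12010 = ((13/3)*0 + 4692) + 12010 = (0 + 4692) + 12010 = 4692 + 12010 = 16702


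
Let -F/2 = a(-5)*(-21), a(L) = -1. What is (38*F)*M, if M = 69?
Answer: -110124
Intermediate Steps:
F = -42 (F = -(-2)*(-21) = -2*21 = -42)
(38*F)*M = (38*(-42))*69 = -1596*69 = -110124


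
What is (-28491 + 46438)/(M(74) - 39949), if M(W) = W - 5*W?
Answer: -17947/40245 ≈ -0.44594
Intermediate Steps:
M(W) = -4*W
(-28491 + 46438)/(M(74) - 39949) = (-28491 + 46438)/(-4*74 - 39949) = 17947/(-296 - 39949) = 17947/(-40245) = 17947*(-1/40245) = -17947/40245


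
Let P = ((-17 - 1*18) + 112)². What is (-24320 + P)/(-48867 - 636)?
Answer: 18391/49503 ≈ 0.37151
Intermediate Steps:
P = 5929 (P = ((-17 - 18) + 112)² = (-35 + 112)² = 77² = 5929)
(-24320 + P)/(-48867 - 636) = (-24320 + 5929)/(-48867 - 636) = -18391/(-49503) = -18391*(-1/49503) = 18391/49503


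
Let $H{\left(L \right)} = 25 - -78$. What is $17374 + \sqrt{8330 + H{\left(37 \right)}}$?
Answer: $17374 + 3 \sqrt{937} \approx 17466.0$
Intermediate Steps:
$H{\left(L \right)} = 103$ ($H{\left(L \right)} = 25 + 78 = 103$)
$17374 + \sqrt{8330 + H{\left(37 \right)}} = 17374 + \sqrt{8330 + 103} = 17374 + \sqrt{8433} = 17374 + 3 \sqrt{937}$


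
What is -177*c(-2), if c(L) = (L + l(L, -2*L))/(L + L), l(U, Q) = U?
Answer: -177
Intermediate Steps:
c(L) = 1 (c(L) = (L + L)/(L + L) = (2*L)/((2*L)) = (2*L)*(1/(2*L)) = 1)
-177*c(-2) = -177*1 = -177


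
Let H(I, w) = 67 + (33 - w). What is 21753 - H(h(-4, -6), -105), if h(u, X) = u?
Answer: 21548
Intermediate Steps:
H(I, w) = 100 - w
21753 - H(h(-4, -6), -105) = 21753 - (100 - 1*(-105)) = 21753 - (100 + 105) = 21753 - 1*205 = 21753 - 205 = 21548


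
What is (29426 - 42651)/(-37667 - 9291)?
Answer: 13225/46958 ≈ 0.28163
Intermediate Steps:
(29426 - 42651)/(-37667 - 9291) = -13225/(-46958) = -13225*(-1/46958) = 13225/46958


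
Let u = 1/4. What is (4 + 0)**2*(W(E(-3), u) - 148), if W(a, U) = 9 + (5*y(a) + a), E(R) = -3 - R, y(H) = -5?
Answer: -2624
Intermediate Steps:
u = 1/4 ≈ 0.25000
W(a, U) = -16 + a (W(a, U) = 9 + (5*(-5) + a) = 9 + (-25 + a) = -16 + a)
(4 + 0)**2*(W(E(-3), u) - 148) = (4 + 0)**2*((-16 + (-3 - 1*(-3))) - 148) = 4**2*((-16 + (-3 + 3)) - 148) = 16*((-16 + 0) - 148) = 16*(-16 - 148) = 16*(-164) = -2624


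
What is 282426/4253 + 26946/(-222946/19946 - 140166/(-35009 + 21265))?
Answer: -7835188245547206/285396276341 ≈ -27454.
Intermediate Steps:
282426/4253 + 26946/(-222946/19946 - 140166/(-35009 + 21265)) = 282426*(1/4253) + 26946/(-222946*1/19946 - 140166/(-13744)) = 282426/4253 + 26946/(-111473/9973 - 140166*(-1/13744)) = 282426/4253 + 26946/(-111473/9973 + 70083/6872) = 282426/4253 + 26946/(-67104697/68534456) = 282426/4253 + 26946*(-68534456/67104697) = 282426/4253 - 1846729451376/67104697 = -7835188245547206/285396276341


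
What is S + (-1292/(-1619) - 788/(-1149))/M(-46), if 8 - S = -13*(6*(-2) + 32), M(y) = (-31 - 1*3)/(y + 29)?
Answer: 499922048/1860231 ≈ 268.74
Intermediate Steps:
M(y) = -34/(29 + y) (M(y) = (-31 - 3)/(29 + y) = -34/(29 + y))
S = 268 (S = 8 - (-13)*(6*(-2) + 32) = 8 - (-13)*(-12 + 32) = 8 - (-13)*20 = 8 - 1*(-260) = 8 + 260 = 268)
S + (-1292/(-1619) - 788/(-1149))/M(-46) = 268 + (-1292/(-1619) - 788/(-1149))/((-34/(29 - 46))) = 268 + (-1292*(-1/1619) - 788*(-1/1149))/((-34/(-17))) = 268 + (1292/1619 + 788/1149)/((-34*(-1/17))) = 268 + (2760280/1860231)/2 = 268 + (2760280/1860231)*(½) = 268 + 1380140/1860231 = 499922048/1860231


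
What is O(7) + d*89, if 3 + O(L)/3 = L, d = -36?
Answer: -3192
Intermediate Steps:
O(L) = -9 + 3*L
O(7) + d*89 = (-9 + 3*7) - 36*89 = (-9 + 21) - 3204 = 12 - 3204 = -3192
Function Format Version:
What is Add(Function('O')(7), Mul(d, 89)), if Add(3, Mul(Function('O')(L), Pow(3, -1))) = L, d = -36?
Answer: -3192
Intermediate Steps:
Function('O')(L) = Add(-9, Mul(3, L))
Add(Function('O')(7), Mul(d, 89)) = Add(Add(-9, Mul(3, 7)), Mul(-36, 89)) = Add(Add(-9, 21), -3204) = Add(12, -3204) = -3192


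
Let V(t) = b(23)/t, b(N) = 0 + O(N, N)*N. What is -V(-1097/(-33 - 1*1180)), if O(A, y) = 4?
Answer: -111596/1097 ≈ -101.73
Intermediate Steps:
b(N) = 4*N (b(N) = 0 + 4*N = 4*N)
V(t) = 92/t (V(t) = (4*23)/t = 92/t)
-V(-1097/(-33 - 1*1180)) = -92/((-1097/(-33 - 1*1180))) = -92/((-1097/(-33 - 1180))) = -92/((-1097/(-1213))) = -92/((-1097*(-1/1213))) = -92/1097/1213 = -92*1213/1097 = -1*111596/1097 = -111596/1097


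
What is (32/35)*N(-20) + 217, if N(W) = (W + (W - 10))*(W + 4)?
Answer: 6639/7 ≈ 948.43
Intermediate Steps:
N(W) = (-10 + 2*W)*(4 + W) (N(W) = (W + (-10 + W))*(4 + W) = (-10 + 2*W)*(4 + W))
(32/35)*N(-20) + 217 = (32/35)*(-40 - 2*(-20) + 2*(-20)**2) + 217 = (32*(1/35))*(-40 + 40 + 2*400) + 217 = 32*(-40 + 40 + 800)/35 + 217 = (32/35)*800 + 217 = 5120/7 + 217 = 6639/7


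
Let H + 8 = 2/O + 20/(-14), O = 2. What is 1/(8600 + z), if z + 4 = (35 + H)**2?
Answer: 49/455800 ≈ 0.00010750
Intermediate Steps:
H = -59/7 (H = -8 + (2/2 + 20/(-14)) = -8 + (2*(1/2) + 20*(-1/14)) = -8 + (1 - 10/7) = -8 - 3/7 = -59/7 ≈ -8.4286)
z = 34400/49 (z = -4 + (35 - 59/7)**2 = -4 + (186/7)**2 = -4 + 34596/49 = 34400/49 ≈ 702.04)
1/(8600 + z) = 1/(8600 + 34400/49) = 1/(455800/49) = 49/455800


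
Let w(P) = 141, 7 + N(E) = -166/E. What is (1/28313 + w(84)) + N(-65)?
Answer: 251306253/1840345 ≈ 136.55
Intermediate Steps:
N(E) = -7 - 166/E
(1/28313 + w(84)) + N(-65) = (1/28313 + 141) + (-7 - 166/(-65)) = (1/28313 + 141) + (-7 - 166*(-1/65)) = 3992134/28313 + (-7 + 166/65) = 3992134/28313 - 289/65 = 251306253/1840345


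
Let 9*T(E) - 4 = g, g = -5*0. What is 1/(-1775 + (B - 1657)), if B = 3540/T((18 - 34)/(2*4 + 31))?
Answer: 1/4533 ≈ 0.00022060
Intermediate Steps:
g = 0
T(E) = 4/9 (T(E) = 4/9 + (⅑)*0 = 4/9 + 0 = 4/9)
B = 7965 (B = 3540/(4/9) = 3540*(9/4) = 7965)
1/(-1775 + (B - 1657)) = 1/(-1775 + (7965 - 1657)) = 1/(-1775 + 6308) = 1/4533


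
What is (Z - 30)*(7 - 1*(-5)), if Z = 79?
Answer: 588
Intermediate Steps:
(Z - 30)*(7 - 1*(-5)) = (79 - 30)*(7 - 1*(-5)) = 49*(7 + 5) = 49*12 = 588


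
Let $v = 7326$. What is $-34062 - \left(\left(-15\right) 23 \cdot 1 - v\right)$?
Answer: $-26391$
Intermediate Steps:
$-34062 - \left(\left(-15\right) 23 \cdot 1 - v\right) = -34062 - \left(\left(-15\right) 23 \cdot 1 - 7326\right) = -34062 - \left(\left(-345\right) 1 - 7326\right) = -34062 - \left(-345 - 7326\right) = -34062 - -7671 = -34062 + 7671 = -26391$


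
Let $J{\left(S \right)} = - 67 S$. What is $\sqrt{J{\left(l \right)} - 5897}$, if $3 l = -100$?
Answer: $\frac{i \sqrt{32973}}{3} \approx 60.528 i$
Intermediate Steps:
$l = - \frac{100}{3}$ ($l = \frac{1}{3} \left(-100\right) = - \frac{100}{3} \approx -33.333$)
$\sqrt{J{\left(l \right)} - 5897} = \sqrt{\left(-67\right) \left(- \frac{100}{3}\right) - 5897} = \sqrt{\frac{6700}{3} - 5897} = \sqrt{- \frac{10991}{3}} = \frac{i \sqrt{32973}}{3}$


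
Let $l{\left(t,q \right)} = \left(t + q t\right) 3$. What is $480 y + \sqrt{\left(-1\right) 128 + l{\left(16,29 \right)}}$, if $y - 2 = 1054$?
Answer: $506880 + 4 \sqrt{82} \approx 5.0692 \cdot 10^{5}$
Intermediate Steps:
$y = 1056$ ($y = 2 + 1054 = 1056$)
$l{\left(t,q \right)} = 3 t + 3 q t$
$480 y + \sqrt{\left(-1\right) 128 + l{\left(16,29 \right)}} = 480 \cdot 1056 + \sqrt{\left(-1\right) 128 + 3 \cdot 16 \left(1 + 29\right)} = 506880 + \sqrt{-128 + 3 \cdot 16 \cdot 30} = 506880 + \sqrt{-128 + 1440} = 506880 + \sqrt{1312} = 506880 + 4 \sqrt{82}$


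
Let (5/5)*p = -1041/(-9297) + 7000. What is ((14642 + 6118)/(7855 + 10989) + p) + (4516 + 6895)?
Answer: 268807069406/14599389 ≈ 18412.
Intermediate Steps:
p = 21693347/3099 (p = -1041/(-9297) + 7000 = -1041*(-1/9297) + 7000 = 347/3099 + 7000 = 21693347/3099 ≈ 7000.1)
((14642 + 6118)/(7855 + 10989) + p) + (4516 + 6895) = ((14642 + 6118)/(7855 + 10989) + 21693347/3099) + (4516 + 6895) = (20760/18844 + 21693347/3099) + 11411 = (20760*(1/18844) + 21693347/3099) + 11411 = (5190/4711 + 21693347/3099) + 11411 = 102213441527/14599389 + 11411 = 268807069406/14599389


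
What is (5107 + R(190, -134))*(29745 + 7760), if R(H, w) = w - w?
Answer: 191538035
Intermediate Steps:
R(H, w) = 0
(5107 + R(190, -134))*(29745 + 7760) = (5107 + 0)*(29745 + 7760) = 5107*37505 = 191538035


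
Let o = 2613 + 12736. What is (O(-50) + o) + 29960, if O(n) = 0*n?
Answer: 45309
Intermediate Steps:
O(n) = 0
o = 15349
(O(-50) + o) + 29960 = (0 + 15349) + 29960 = 15349 + 29960 = 45309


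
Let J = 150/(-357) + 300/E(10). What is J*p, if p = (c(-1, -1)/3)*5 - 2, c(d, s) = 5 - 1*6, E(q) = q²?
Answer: -3377/357 ≈ -9.4594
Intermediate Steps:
c(d, s) = -1 (c(d, s) = 5 - 6 = -1)
J = 307/119 (J = 150/(-357) + 300/(10²) = 150*(-1/357) + 300/100 = -50/119 + 300*(1/100) = -50/119 + 3 = 307/119 ≈ 2.5798)
p = -11/3 (p = -1/3*5 - 2 = -1*⅓*5 - 2 = -⅓*5 - 2 = -5/3 - 2 = -11/3 ≈ -3.6667)
J*p = (307/119)*(-11/3) = -3377/357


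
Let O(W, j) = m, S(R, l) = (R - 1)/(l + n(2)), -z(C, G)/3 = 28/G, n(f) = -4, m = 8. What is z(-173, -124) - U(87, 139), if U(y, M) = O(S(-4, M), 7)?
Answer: -227/31 ≈ -7.3226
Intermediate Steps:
z(C, G) = -84/G
S(R, l) = (-1 + R)/(-4 + l) (S(R, l) = (R - 1)/(l - 4) = (-1 + R)/(-4 + l))
O(W, j) = 8
U(y, M) = 8
z(-173, -124) - U(87, 139) = -84/(-124) - 1*8 = -84*(-1/124) - 8 = 21/31 - 8 = -227/31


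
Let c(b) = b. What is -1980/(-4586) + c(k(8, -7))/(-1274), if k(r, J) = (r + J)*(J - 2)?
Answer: 1281897/2921282 ≈ 0.43881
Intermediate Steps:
k(r, J) = (-2 + J)*(J + r) (k(r, J) = (J + r)*(-2 + J) = (-2 + J)*(J + r))
-1980/(-4586) + c(k(8, -7))/(-1274) = -1980/(-4586) + ((-7)² - 2*(-7) - 2*8 - 7*8)/(-1274) = -1980*(-1/4586) + (49 + 14 - 16 - 56)*(-1/1274) = 990/2293 - 9*(-1/1274) = 990/2293 + 9/1274 = 1281897/2921282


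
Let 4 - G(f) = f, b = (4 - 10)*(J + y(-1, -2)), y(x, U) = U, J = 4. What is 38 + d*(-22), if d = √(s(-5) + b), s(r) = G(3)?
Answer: 38 - 22*I*√11 ≈ 38.0 - 72.966*I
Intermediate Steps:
b = -12 (b = (4 - 10)*(4 - 2) = -6*2 = -12)
G(f) = 4 - f
s(r) = 1 (s(r) = 4 - 1*3 = 4 - 3 = 1)
d = I*√11 (d = √(1 - 12) = √(-11) = I*√11 ≈ 3.3166*I)
38 + d*(-22) = 38 + (I*√11)*(-22) = 38 - 22*I*√11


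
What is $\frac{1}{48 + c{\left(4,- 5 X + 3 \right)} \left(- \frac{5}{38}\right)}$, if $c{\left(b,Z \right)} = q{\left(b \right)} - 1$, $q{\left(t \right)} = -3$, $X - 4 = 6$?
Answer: $\frac{19}{922} \approx 0.020607$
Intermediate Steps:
$X = 10$ ($X = 4 + 6 = 10$)
$c{\left(b,Z \right)} = -4$ ($c{\left(b,Z \right)} = -3 - 1 = -4$)
$\frac{1}{48 + c{\left(4,- 5 X + 3 \right)} \left(- \frac{5}{38}\right)} = \frac{1}{48 - 4 \left(- \frac{5}{38}\right)} = \frac{1}{48 - 4 \left(\left(-5\right) \frac{1}{38}\right)} = \frac{1}{48 - - \frac{10}{19}} = \frac{1}{48 + \frac{10}{19}} = \frac{1}{\frac{922}{19}} = \frac{19}{922}$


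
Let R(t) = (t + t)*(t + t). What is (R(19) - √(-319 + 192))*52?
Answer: 75088 - 52*I*√127 ≈ 75088.0 - 586.01*I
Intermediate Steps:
R(t) = 4*t² (R(t) = (2*t)*(2*t) = 4*t²)
(R(19) - √(-319 + 192))*52 = (4*19² - √(-319 + 192))*52 = (4*361 - √(-127))*52 = (1444 - I*√127)*52 = 75088 - 52*I*√127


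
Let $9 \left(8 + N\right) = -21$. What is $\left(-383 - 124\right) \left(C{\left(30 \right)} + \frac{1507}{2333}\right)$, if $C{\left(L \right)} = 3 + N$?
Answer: $\frac{7910045}{2333} \approx 3390.5$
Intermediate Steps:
$N = - \frac{31}{3}$ ($N = -8 + \frac{1}{9} \left(-21\right) = -8 - \frac{7}{3} = - \frac{31}{3} \approx -10.333$)
$C{\left(L \right)} = - \frac{22}{3}$ ($C{\left(L \right)} = 3 - \frac{31}{3} = - \frac{22}{3}$)
$\left(-383 - 124\right) \left(C{\left(30 \right)} + \frac{1507}{2333}\right) = \left(-383 - 124\right) \left(- \frac{22}{3} + \frac{1507}{2333}\right) = - 507 \left(- \frac{22}{3} + 1507 \cdot \frac{1}{2333}\right) = - 507 \left(- \frac{22}{3} + \frac{1507}{2333}\right) = \left(-507\right) \left(- \frac{46805}{6999}\right) = \frac{7910045}{2333}$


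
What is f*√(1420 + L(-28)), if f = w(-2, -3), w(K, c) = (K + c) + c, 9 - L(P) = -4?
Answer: -8*√1433 ≈ -302.84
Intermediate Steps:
L(P) = 13 (L(P) = 9 - 1*(-4) = 9 + 4 = 13)
w(K, c) = K + 2*c
f = -8 (f = -2 + 2*(-3) = -2 - 6 = -8)
f*√(1420 + L(-28)) = -8*√(1420 + 13) = -8*√1433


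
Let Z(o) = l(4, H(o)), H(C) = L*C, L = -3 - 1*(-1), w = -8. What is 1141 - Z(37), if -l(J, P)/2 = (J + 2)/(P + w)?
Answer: 46775/41 ≈ 1140.9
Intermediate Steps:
L = -2 (L = -3 + 1 = -2)
H(C) = -2*C
l(J, P) = -2*(2 + J)/(-8 + P) (l(J, P) = -2*(J + 2)/(P - 8) = -2*(2 + J)/(-8 + P))
Z(o) = -12/(-8 - 2*o) (Z(o) = 2*(-2 - 1*4)/(-8 - 2*o) = 2*(-2 - 4)/(-8 - 2*o) = 2*(-6)/(-8 - 2*o) = -12/(-8 - 2*o))
1141 - Z(37) = 1141 - 6/(4 + 37) = 1141 - 6/41 = 46775/41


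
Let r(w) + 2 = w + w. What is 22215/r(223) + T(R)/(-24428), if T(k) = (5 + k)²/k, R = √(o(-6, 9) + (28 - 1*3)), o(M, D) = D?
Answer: 45221965/903836 - 59*√34/830552 ≈ 50.033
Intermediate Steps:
R = √34 (R = √(9 + (28 - 1*3)) = √(9 + (28 - 3)) = √(9 + 25) = √34 ≈ 5.8309)
T(k) = (5 + k)²/k
r(w) = -2 + 2*w (r(w) = -2 + (w + w) = -2 + 2*w)
22215/r(223) + T(R)/(-24428) = 22215/(-2 + 2*223) + ((5 + √34)²/(√34))/(-24428) = 22215/(-2 + 446) + ((√34/34)*(5 + √34)²)*(-1/24428) = 22215/444 + (√34*(5 + √34)²/34)*(-1/24428) = 22215*(1/444) - √34*(5 + √34)²/830552 = 7405/148 - √34*(5 + √34)²/830552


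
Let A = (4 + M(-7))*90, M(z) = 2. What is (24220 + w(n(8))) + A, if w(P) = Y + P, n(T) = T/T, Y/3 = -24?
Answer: 24689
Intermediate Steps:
Y = -72 (Y = 3*(-24) = -72)
n(T) = 1
A = 540 (A = (4 + 2)*90 = 6*90 = 540)
w(P) = -72 + P
(24220 + w(n(8))) + A = (24220 + (-72 + 1)) + 540 = (24220 - 71) + 540 = 24149 + 540 = 24689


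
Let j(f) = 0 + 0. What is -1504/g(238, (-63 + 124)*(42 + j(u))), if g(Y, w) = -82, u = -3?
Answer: 752/41 ≈ 18.341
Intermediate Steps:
j(f) = 0
-1504/g(238, (-63 + 124)*(42 + j(u))) = -1504/(-82) = -1504*(-1/82) = 752/41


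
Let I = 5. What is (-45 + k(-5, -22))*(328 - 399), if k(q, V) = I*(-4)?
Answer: 4615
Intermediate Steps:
k(q, V) = -20 (k(q, V) = 5*(-4) = -20)
(-45 + k(-5, -22))*(328 - 399) = (-45 - 20)*(328 - 399) = -65*(-71) = 4615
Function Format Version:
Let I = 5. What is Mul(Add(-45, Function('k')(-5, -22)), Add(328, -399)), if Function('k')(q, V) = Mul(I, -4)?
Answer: 4615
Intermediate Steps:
Function('k')(q, V) = -20 (Function('k')(q, V) = Mul(5, -4) = -20)
Mul(Add(-45, Function('k')(-5, -22)), Add(328, -399)) = Mul(Add(-45, -20), Add(328, -399)) = Mul(-65, -71) = 4615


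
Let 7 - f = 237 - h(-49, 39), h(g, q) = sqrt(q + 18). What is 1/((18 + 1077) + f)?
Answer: 865/748168 - sqrt(57)/748168 ≈ 0.0011461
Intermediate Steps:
h(g, q) = sqrt(18 + q)
f = -230 + sqrt(57) (f = 7 - (237 - sqrt(18 + 39)) = 7 - (237 - sqrt(57)) = 7 + (-237 + sqrt(57)) = -230 + sqrt(57) ≈ -222.45)
1/((18 + 1077) + f) = 1/((18 + 1077) + (-230 + sqrt(57))) = 1/(1095 + (-230 + sqrt(57))) = 1/(865 + sqrt(57))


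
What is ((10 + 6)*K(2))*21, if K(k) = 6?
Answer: 2016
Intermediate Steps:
((10 + 6)*K(2))*21 = ((10 + 6)*6)*21 = (16*6)*21 = 96*21 = 2016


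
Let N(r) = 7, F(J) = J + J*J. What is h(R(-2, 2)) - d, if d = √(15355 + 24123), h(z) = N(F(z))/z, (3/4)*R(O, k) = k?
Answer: 21/8 - √39478 ≈ -196.07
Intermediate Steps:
F(J) = J + J²
R(O, k) = 4*k/3
h(z) = 7/z
d = √39478 ≈ 198.69
h(R(-2, 2)) - d = 7/(((4/3)*2)) - √39478 = 7/(8/3) - √39478 = 7*(3/8) - √39478 = 21/8 - √39478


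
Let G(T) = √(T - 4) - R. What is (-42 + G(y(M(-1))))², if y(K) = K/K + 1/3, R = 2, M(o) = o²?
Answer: 5800/3 - 176*I*√6/3 ≈ 1933.3 - 143.7*I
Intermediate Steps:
y(K) = 4/3 (y(K) = 1 + 1*(⅓) = 1 + ⅓ = 4/3)
G(T) = -2 + √(-4 + T) (G(T) = √(T - 4) - 1*2 = √(-4 + T) - 2 = -2 + √(-4 + T))
(-42 + G(y(M(-1))))² = (-42 + (-2 + √(-4 + 4/3)))² = (-42 + (-2 + √(-8/3)))² = (-42 + (-2 + 2*I*√6/3))² = (-44 + 2*I*√6/3)²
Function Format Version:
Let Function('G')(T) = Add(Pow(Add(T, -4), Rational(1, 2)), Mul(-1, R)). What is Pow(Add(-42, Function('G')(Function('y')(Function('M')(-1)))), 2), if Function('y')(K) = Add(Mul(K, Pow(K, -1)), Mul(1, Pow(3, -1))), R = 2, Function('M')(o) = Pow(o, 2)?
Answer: Add(Rational(5800, 3), Mul(Rational(-176, 3), I, Pow(6, Rational(1, 2)))) ≈ Add(1933.3, Mul(-143.70, I))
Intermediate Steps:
Function('y')(K) = Rational(4, 3) (Function('y')(K) = Add(1, Mul(1, Rational(1, 3))) = Add(1, Rational(1, 3)) = Rational(4, 3))
Function('G')(T) = Add(-2, Pow(Add(-4, T), Rational(1, 2))) (Function('G')(T) = Add(Pow(Add(T, -4), Rational(1, 2)), Mul(-1, 2)) = Add(Pow(Add(-4, T), Rational(1, 2)), -2) = Add(-2, Pow(Add(-4, T), Rational(1, 2))))
Pow(Add(-42, Function('G')(Function('y')(Function('M')(-1)))), 2) = Pow(Add(-42, Add(-2, Pow(Add(-4, Rational(4, 3)), Rational(1, 2)))), 2) = Pow(Add(-42, Add(-2, Pow(Rational(-8, 3), Rational(1, 2)))), 2) = Pow(Add(-42, Add(-2, Mul(Rational(2, 3), I, Pow(6, Rational(1, 2))))), 2) = Pow(Add(-44, Mul(Rational(2, 3), I, Pow(6, Rational(1, 2)))), 2)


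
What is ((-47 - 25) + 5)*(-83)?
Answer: 5561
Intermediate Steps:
((-47 - 25) + 5)*(-83) = (-72 + 5)*(-83) = -67*(-83) = 5561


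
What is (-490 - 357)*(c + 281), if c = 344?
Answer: -529375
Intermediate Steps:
(-490 - 357)*(c + 281) = (-490 - 357)*(344 + 281) = -847*625 = -529375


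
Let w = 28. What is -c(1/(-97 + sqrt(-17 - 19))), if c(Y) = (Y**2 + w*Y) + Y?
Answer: 26559412/89208025 + 1642266*I/89208025 ≈ 0.29772 + 0.018409*I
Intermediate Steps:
c(Y) = Y**2 + 29*Y (c(Y) = (Y**2 + 28*Y) + Y = Y**2 + 29*Y)
-c(1/(-97 + sqrt(-17 - 19))) = -(29 + 1/(-97 + sqrt(-17 - 19)))/(-97 + sqrt(-17 - 19)) = -(29 + 1/(-97 + sqrt(-36)))/(-97 + sqrt(-36)) = -(29 + 1/(-97 + 6*I))/(-97 + 6*I) = -(-97 - 6*I)/9445*(29 + (-97 - 6*I)/9445) = -(-97 - 6*I)*(29 + (-97 - 6*I)/9445)/9445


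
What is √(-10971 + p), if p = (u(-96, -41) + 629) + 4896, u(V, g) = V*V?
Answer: √3770 ≈ 61.400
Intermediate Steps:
u(V, g) = V²
p = 14741 (p = ((-96)² + 629) + 4896 = (9216 + 629) + 4896 = 9845 + 4896 = 14741)
√(-10971 + p) = √(-10971 + 14741) = √3770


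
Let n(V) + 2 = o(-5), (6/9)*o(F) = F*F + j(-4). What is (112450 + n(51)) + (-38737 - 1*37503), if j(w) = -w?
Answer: 72503/2 ≈ 36252.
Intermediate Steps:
o(F) = 6 + 3*F²/2 (o(F) = 3*(F*F - 1*(-4))/2 = 3*(F² + 4)/2 = 3*(4 + F²)/2 = 6 + 3*F²/2)
n(V) = 83/2 (n(V) = -2 + (6 + (3/2)*(-5)²) = -2 + (6 + (3/2)*25) = -2 + (6 + 75/2) = -2 + 87/2 = 83/2)
(112450 + n(51)) + (-38737 - 1*37503) = (112450 + 83/2) + (-38737 - 1*37503) = 224983/2 + (-38737 - 37503) = 224983/2 - 76240 = 72503/2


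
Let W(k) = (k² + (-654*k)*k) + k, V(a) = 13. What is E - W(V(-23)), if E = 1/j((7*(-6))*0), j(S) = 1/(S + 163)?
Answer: 110507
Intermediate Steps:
W(k) = k - 653*k² (W(k) = (k² - 654*k²) + k = -653*k² + k = k - 653*k²)
j(S) = 1/(163 + S)
E = 163 (E = 1/(1/(163 + (7*(-6))*0)) = 1/(1/(163 - 42*0)) = 1/(1/(163 + 0)) = 1/(1/163) = 163)
E - W(V(-23)) = 163 - 13*(1 - 653*13) = 163 - 13*(1 - 8489) = 163 - 13*(-8488) = 163 - 1*(-110344) = 163 + 110344 = 110507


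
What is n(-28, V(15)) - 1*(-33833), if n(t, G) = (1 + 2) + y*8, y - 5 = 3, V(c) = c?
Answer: 33900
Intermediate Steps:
y = 8 (y = 5 + 3 = 8)
n(t, G) = 67 (n(t, G) = (1 + 2) + 8*8 = 3 + 64 = 67)
n(-28, V(15)) - 1*(-33833) = 67 - 1*(-33833) = 67 + 33833 = 33900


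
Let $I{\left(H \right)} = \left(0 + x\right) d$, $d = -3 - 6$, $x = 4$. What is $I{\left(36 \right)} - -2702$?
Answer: $2666$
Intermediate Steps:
$d = -9$ ($d = -3 - 6 = -9$)
$I{\left(H \right)} = -36$ ($I{\left(H \right)} = \left(0 + 4\right) \left(-9\right) = 4 \left(-9\right) = -36$)
$I{\left(36 \right)} - -2702 = -36 - -2702 = -36 + 2702 = 2666$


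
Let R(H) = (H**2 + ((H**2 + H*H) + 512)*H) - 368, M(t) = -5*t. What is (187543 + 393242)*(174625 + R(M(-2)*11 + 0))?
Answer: 1686992831445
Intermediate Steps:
R(H) = -368 + H**2 + H*(512 + 2*H**2) (R(H) = (H**2 + ((H**2 + H**2) + 512)*H) - 368 = (H**2 + (2*H**2 + 512)*H) - 368 = (H**2 + (512 + 2*H**2)*H) - 368 = (H**2 + H*(512 + 2*H**2)) - 368 = -368 + H**2 + H*(512 + 2*H**2))
(187543 + 393242)*(174625 + R(M(-2)*11 + 0)) = (187543 + 393242)*(174625 + (-368 + (-5*(-2)*11 + 0)**2 + 2*(-5*(-2)*11 + 0)**3 + 512*(-5*(-2)*11 + 0))) = 580785*(174625 + (-368 + (10*11 + 0)**2 + 2*(10*11 + 0)**3 + 512*(10*11 + 0))) = 580785*(174625 + (-368 + (110 + 0)**2 + 2*(110 + 0)**3 + 512*(110 + 0))) = 580785*(174625 + (-368 + 110**2 + 2*110**3 + 512*110)) = 580785*(174625 + (-368 + 12100 + 2*1331000 + 56320)) = 580785*(174625 + (-368 + 12100 + 2662000 + 56320)) = 580785*(174625 + 2730052) = 580785*2904677 = 1686992831445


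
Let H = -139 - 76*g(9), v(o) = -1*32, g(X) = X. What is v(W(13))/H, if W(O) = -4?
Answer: 32/823 ≈ 0.038882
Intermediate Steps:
v(o) = -32
H = -823 (H = -139 - 76*9 = -139 - 684 = -823)
v(W(13))/H = -32/(-823) = -32*(-1/823) = 32/823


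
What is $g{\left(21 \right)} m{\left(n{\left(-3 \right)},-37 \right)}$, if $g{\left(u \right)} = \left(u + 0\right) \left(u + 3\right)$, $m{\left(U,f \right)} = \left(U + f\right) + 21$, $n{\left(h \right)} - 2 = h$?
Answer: $-8568$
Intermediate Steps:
$n{\left(h \right)} = 2 + h$
$m{\left(U,f \right)} = 21 + U + f$
$g{\left(u \right)} = u \left(3 + u\right)$
$g{\left(21 \right)} m{\left(n{\left(-3 \right)},-37 \right)} = 21 \left(3 + 21\right) \left(21 + \left(2 - 3\right) - 37\right) = 21 \cdot 24 \left(21 - 1 - 37\right) = 504 \left(-17\right) = -8568$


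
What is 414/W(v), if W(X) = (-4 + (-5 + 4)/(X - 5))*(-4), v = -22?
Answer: 5589/214 ≈ 26.117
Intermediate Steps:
W(X) = 16 + 4/(-5 + X) (W(X) = (-4 - 1/(-5 + X))*(-4) = 16 + 4/(-5 + X))
414/W(v) = 414/((4*(-19 + 4*(-22))/(-5 - 22))) = 414/((4*(-19 - 88)/(-27))) = 414/((4*(-1/27)*(-107))) = 414/(428/27) = 414*(27/428) = 5589/214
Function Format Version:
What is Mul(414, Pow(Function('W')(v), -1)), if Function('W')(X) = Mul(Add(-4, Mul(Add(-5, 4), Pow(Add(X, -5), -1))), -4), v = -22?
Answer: Rational(5589, 214) ≈ 26.117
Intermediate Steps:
Function('W')(X) = Add(16, Mul(4, Pow(Add(-5, X), -1))) (Function('W')(X) = Mul(Add(-4, Mul(-1, Pow(Add(-5, X), -1))), -4) = Add(16, Mul(4, Pow(Add(-5, X), -1))))
Mul(414, Pow(Function('W')(v), -1)) = Mul(414, Pow(Mul(4, Pow(Add(-5, -22), -1), Add(-19, Mul(4, -22))), -1)) = Mul(414, Pow(Mul(4, Pow(-27, -1), Add(-19, -88)), -1)) = Mul(414, Pow(Mul(4, Rational(-1, 27), -107), -1)) = Mul(414, Pow(Rational(428, 27), -1)) = Mul(414, Rational(27, 428)) = Rational(5589, 214)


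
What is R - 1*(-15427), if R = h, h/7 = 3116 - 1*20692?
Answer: -107605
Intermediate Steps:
h = -123032 (h = 7*(3116 - 1*20692) = 7*(3116 - 20692) = 7*(-17576) = -123032)
R = -123032
R - 1*(-15427) = -123032 - 1*(-15427) = -123032 + 15427 = -107605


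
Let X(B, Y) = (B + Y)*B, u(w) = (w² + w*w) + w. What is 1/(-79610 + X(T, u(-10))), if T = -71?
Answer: -1/88059 ≈ -1.1356e-5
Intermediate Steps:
u(w) = w + 2*w² (u(w) = (w² + w²) + w = 2*w² + w = w + 2*w²)
X(B, Y) = B*(B + Y)
1/(-79610 + X(T, u(-10))) = 1/(-79610 - 71*(-71 - 10*(1 + 2*(-10)))) = 1/(-79610 - 71*(-71 - 10*(1 - 20))) = 1/(-79610 - 71*(-71 - 10*(-19))) = 1/(-79610 - 71*(-71 + 190)) = 1/(-79610 - 71*119) = 1/(-79610 - 8449) = 1/(-88059) = -1/88059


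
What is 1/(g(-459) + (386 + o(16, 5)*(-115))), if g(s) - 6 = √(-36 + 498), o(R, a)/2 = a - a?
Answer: 28/10943 - √462/153202 ≈ 0.0024184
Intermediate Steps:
o(R, a) = 0 (o(R, a) = 2*(a - a) = 2*0 = 0)
g(s) = 6 + √462 (g(s) = 6 + √(-36 + 498) = 6 + √462)
1/(g(-459) + (386 + o(16, 5)*(-115))) = 1/((6 + √462) + (386 + 0*(-115))) = 1/((6 + √462) + (386 + 0)) = 1/((6 + √462) + 386) = 1/(392 + √462)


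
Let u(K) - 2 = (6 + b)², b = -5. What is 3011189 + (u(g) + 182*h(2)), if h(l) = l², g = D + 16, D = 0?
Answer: 3011920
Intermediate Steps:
g = 16 (g = 0 + 16 = 16)
u(K) = 3 (u(K) = 2 + (6 - 5)² = 2 + 1² = 2 + 1 = 3)
3011189 + (u(g) + 182*h(2)) = 3011189 + (3 + 182*2²) = 3011189 + (3 + 182*4) = 3011189 + (3 + 728) = 3011189 + 731 = 3011920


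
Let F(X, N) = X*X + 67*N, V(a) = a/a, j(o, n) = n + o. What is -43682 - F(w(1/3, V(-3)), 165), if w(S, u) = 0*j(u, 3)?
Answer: -54737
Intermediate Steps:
V(a) = 1
w(S, u) = 0 (w(S, u) = 0*(3 + u) = 0)
F(X, N) = X**2 + 67*N
-43682 - F(w(1/3, V(-3)), 165) = -43682 - (0**2 + 67*165) = -43682 - (0 + 11055) = -43682 - 1*11055 = -43682 - 11055 = -54737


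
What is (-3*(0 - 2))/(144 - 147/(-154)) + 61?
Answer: 64887/1063 ≈ 61.041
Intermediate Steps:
(-3*(0 - 2))/(144 - 147/(-154)) + 61 = (-3*(-2))/(144 - 147*(-1/154)) + 61 = 6/(144 + 21/22) + 61 = 6/(3189/22) + 61 = 6*(22/3189) + 61 = 44/1063 + 61 = 64887/1063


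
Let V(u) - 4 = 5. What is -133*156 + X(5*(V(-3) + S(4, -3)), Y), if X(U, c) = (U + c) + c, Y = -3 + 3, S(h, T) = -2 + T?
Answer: -20728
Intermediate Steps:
Y = 0
V(u) = 9 (V(u) = 4 + 5 = 9)
X(U, c) = U + 2*c
-133*156 + X(5*(V(-3) + S(4, -3)), Y) = -133*156 + (5*(9 + (-2 - 3)) + 2*0) = -20748 + (5*(9 - 5) + 0) = -20748 + (5*4 + 0) = -20748 + (20 + 0) = -20748 + 20 = -20728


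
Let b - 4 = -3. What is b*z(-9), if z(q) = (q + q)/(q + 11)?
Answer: -9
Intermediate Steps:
z(q) = 2*q/(11 + q) (z(q) = (2*q)/(11 + q) = 2*q/(11 + q))
b = 1 (b = 4 - 3 = 1)
b*z(-9) = 1*(2*(-9)/(11 - 9)) = 1*(2*(-9)/2) = 1*(2*(-9)*(½)) = 1*(-9) = -9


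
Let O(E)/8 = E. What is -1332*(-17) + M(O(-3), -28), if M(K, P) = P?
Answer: 22616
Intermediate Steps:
O(E) = 8*E
-1332*(-17) + M(O(-3), -28) = -1332*(-17) - 28 = 22644 - 28 = 22616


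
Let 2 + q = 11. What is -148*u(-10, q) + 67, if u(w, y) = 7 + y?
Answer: -2301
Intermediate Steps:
q = 9 (q = -2 + 11 = 9)
-148*u(-10, q) + 67 = -148*(7 + 9) + 67 = -148*16 + 67 = -2368 + 67 = -2301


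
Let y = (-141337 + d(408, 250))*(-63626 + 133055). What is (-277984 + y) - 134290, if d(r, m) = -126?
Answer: -9822046901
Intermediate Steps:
y = -9821634627 (y = (-141337 - 126)*(-63626 + 133055) = -141463*69429 = -9821634627)
(-277984 + y) - 134290 = (-277984 - 9821634627) - 134290 = -9821912611 - 134290 = -9822046901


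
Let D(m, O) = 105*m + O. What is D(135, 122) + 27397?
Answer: 41694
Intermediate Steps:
D(m, O) = O + 105*m
D(135, 122) + 27397 = (122 + 105*135) + 27397 = (122 + 14175) + 27397 = 14297 + 27397 = 41694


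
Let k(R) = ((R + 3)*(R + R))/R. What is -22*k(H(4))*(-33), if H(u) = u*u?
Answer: 27588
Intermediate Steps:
H(u) = u²
k(R) = 6 + 2*R (k(R) = ((3 + R)*(2*R))/R = (2*R*(3 + R))/R = 6 + 2*R)
-22*k(H(4))*(-33) = -22*(6 + 2*4²)*(-33) = -22*(6 + 2*16)*(-33) = -22*(6 + 32)*(-33) = -22*38*(-33) = -836*(-33) = 27588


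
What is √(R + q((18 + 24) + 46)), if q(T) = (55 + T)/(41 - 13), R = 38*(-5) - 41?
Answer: 5*I*√1771/14 ≈ 15.03*I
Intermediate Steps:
R = -231 (R = -190 - 41 = -231)
q(T) = 55/28 + T/28 (q(T) = (55 + T)/28 = (55 + T)*(1/28) = 55/28 + T/28)
√(R + q((18 + 24) + 46)) = √(-231 + (55/28 + ((18 + 24) + 46)/28)) = √(-231 + (55/28 + (42 + 46)/28)) = √(-231 + (55/28 + (1/28)*88)) = √(-231 + (55/28 + 22/7)) = √(-231 + 143/28) = √(-6325/28) = 5*I*√1771/14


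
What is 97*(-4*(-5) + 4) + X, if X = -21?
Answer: 2307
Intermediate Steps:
97*(-4*(-5) + 4) + X = 97*(-4*(-5) + 4) - 21 = 97*(20 + 4) - 21 = 97*24 - 21 = 2328 - 21 = 2307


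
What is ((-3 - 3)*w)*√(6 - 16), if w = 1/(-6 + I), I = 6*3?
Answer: -I*√10/2 ≈ -1.5811*I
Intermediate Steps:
I = 18
w = 1/12 (w = 1/(-6 + 18) = 1/12 ≈ 0.083333)
((-3 - 3)*w)*√(6 - 16) = ((-3 - 3)*(1/12))*√(6 - 16) = (-6*1/12)*√(-10) = -I*√10/2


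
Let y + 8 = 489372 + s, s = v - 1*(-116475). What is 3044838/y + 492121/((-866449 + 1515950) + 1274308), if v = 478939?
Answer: 3195764391040/1043452839701 ≈ 3.0627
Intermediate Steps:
s = 595414 (s = 478939 - 1*(-116475) = 478939 + 116475 = 595414)
y = 1084778 (y = -8 + (489372 + 595414) = -8 + 1084786 = 1084778)
3044838/y + 492121/((-866449 + 1515950) + 1274308) = 3044838/1084778 + 492121/((-866449 + 1515950) + 1274308) = 3044838*(1/1084778) + 492121/(649501 + 1274308) = 1522419/542389 + 492121/1923809 = 3195764391040/1043452839701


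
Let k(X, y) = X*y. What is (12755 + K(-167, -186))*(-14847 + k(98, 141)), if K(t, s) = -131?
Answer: -12990096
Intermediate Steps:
(12755 + K(-167, -186))*(-14847 + k(98, 141)) = (12755 - 131)*(-14847 + 98*141) = 12624*(-14847 + 13818) = 12624*(-1029) = -12990096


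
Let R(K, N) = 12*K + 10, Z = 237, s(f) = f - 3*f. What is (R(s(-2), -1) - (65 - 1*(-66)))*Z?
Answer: -17301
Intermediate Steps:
s(f) = -2*f
R(K, N) = 10 + 12*K
(R(s(-2), -1) - (65 - 1*(-66)))*Z = ((10 + 12*(-2*(-2))) - (65 - 1*(-66)))*237 = ((10 + 12*4) - (65 + 66))*237 = ((10 + 48) - 1*131)*237 = (58 - 131)*237 = -73*237 = -17301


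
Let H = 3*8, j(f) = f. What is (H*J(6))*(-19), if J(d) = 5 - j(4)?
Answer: -456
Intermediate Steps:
H = 24
J(d) = 1 (J(d) = 5 - 1*4 = 5 - 4 = 1)
(H*J(6))*(-19) = (24*1)*(-19) = 24*(-19) = -456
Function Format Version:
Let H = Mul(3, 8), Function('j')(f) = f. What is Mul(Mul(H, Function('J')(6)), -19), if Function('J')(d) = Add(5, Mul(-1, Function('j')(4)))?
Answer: -456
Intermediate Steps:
H = 24
Function('J')(d) = 1 (Function('J')(d) = Add(5, Mul(-1, 4)) = Add(5, -4) = 1)
Mul(Mul(H, Function('J')(6)), -19) = Mul(Mul(24, 1), -19) = Mul(24, -19) = -456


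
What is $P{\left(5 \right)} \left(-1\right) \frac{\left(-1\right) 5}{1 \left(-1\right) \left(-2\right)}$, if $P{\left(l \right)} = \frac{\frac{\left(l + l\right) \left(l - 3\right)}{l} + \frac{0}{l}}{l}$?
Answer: $2$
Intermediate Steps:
$P{\left(l \right)} = \frac{-6 + 2 l}{l}$ ($P{\left(l \right)} = \frac{\frac{2 l \left(-3 + l\right)}{l} + 0}{l} = \frac{\left(-6 + 2 l\right) + 0}{l} = \frac{-6 + 2 l}{l}$)
$P{\left(5 \right)} \left(-1\right) \frac{\left(-1\right) 5}{1 \left(-1\right) \left(-2\right)} = \left(2 - \frac{6}{5}\right) \left(-1\right) \frac{\left(-1\right) 5}{1 \left(-1\right) \left(-2\right)} = \left(2 - \frac{6}{5}\right) \left(-1\right) \left(- \frac{5}{\left(-1\right) \left(-2\right)}\right) = \left(2 - \frac{6}{5}\right) \left(-1\right) \left(- \frac{5}{2}\right) = \frac{4}{5} \left(-1\right) \left(\left(-5\right) \frac{1}{2}\right) = \left(- \frac{4}{5}\right) \left(- \frac{5}{2}\right) = 2$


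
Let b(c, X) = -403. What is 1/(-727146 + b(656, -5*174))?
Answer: -1/727549 ≈ -1.3745e-6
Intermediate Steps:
1/(-727146 + b(656, -5*174)) = 1/(-727146 - 403) = 1/(-727549) = -1/727549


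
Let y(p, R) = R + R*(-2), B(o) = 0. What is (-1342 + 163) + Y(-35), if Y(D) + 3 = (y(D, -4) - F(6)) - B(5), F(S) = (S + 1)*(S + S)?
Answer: -1262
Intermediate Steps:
F(S) = 2*S*(1 + S) (F(S) = (1 + S)*(2*S) = 2*S*(1 + S))
y(p, R) = -R (y(p, R) = R - 2*R = -R)
Y(D) = -83 (Y(D) = -3 + ((-1*(-4) - 2*6*(1 + 6)) - 1*0) = -3 + ((4 - 2*6*7) + 0) = -3 + ((4 - 1*84) + 0) = -3 + ((4 - 84) + 0) = -3 + (-80 + 0) = -3 - 80 = -83)
(-1342 + 163) + Y(-35) = (-1342 + 163) - 83 = -1179 - 83 = -1262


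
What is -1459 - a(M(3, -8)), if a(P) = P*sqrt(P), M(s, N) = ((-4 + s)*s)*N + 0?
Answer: -1459 - 48*sqrt(6) ≈ -1576.6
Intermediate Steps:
M(s, N) = N*s*(-4 + s) (M(s, N) = (s*(-4 + s))*N + 0 = N*s*(-4 + s) + 0 = N*s*(-4 + s))
a(P) = P**(3/2)
-1459 - a(M(3, -8)) = -1459 - (-8*3*(-4 + 3))**(3/2) = -1459 - (-8*3*(-1))**(3/2) = -1459 - 24**(3/2) = -1459 - 48*sqrt(6)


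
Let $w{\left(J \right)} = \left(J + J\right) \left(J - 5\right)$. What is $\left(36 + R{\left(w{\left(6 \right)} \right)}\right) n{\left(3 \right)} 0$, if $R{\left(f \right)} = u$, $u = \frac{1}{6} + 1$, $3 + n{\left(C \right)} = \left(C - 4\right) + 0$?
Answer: $0$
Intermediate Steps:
$n{\left(C \right)} = -7 + C$ ($n{\left(C \right)} = -3 + \left(\left(C - 4\right) + 0\right) = -3 + \left(\left(-4 + C\right) + 0\right) = -3 + \left(-4 + C\right) = -7 + C$)
$w{\left(J \right)} = 2 J \left(-5 + J\right)$
$u = \frac{7}{6}$ ($u = \frac{1}{6} + 1 = \frac{7}{6} \approx 1.1667$)
$R{\left(f \right)} = \frac{7}{6}$
$\left(36 + R{\left(w{\left(6 \right)} \right)}\right) n{\left(3 \right)} 0 = \left(36 + \frac{7}{6}\right) \left(-7 + 3\right) 0 = \frac{223}{6} \left(-4\right) 0 = \left(- \frac{446}{3}\right) 0 = 0$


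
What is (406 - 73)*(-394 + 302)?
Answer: -30636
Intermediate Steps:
(406 - 73)*(-394 + 302) = 333*(-92) = -30636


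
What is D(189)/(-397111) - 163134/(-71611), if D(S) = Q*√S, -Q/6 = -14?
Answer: 8586/3769 - 252*√21/397111 ≈ 2.2752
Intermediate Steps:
Q = 84 (Q = -6*(-14) = 84)
D(S) = 84*√S
D(189)/(-397111) - 163134/(-71611) = (84*√189)/(-397111) - 163134/(-71611) = (84*(3*√21))*(-1/397111) - 163134*(-1/71611) = (252*√21)*(-1/397111) + 8586/3769 = -252*√21/397111 + 8586/3769 = 8586/3769 - 252*√21/397111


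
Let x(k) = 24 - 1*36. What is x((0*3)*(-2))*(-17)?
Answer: 204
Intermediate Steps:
x(k) = -12 (x(k) = 24 - 36 = -12)
x((0*3)*(-2))*(-17) = -12*(-17) = 204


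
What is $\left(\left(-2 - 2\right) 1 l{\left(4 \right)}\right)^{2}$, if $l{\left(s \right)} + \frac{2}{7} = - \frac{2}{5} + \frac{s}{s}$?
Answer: $\frac{1936}{1225} \approx 1.5804$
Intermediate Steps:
$l{\left(s \right)} = \frac{11}{35}$ ($l{\left(s \right)} = - \frac{2}{7} + \left(- \frac{2}{5} + \frac{s}{s}\right) = - \frac{2}{7} + \left(\left(-2\right) \frac{1}{5} + 1\right) = - \frac{2}{7} + \left(- \frac{2}{5} + 1\right) = - \frac{2}{7} + \frac{3}{5} = \frac{11}{35}$)
$\left(\left(-2 - 2\right) 1 l{\left(4 \right)}\right)^{2} = \left(\left(-2 - 2\right) 1 \cdot \frac{11}{35}\right)^{2} = \left(\left(-4\right) \frac{11}{35}\right)^{2} = \left(- \frac{44}{35}\right)^{2} = \frac{1936}{1225}$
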